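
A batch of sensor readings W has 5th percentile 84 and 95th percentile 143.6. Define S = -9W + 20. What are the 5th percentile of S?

5th percentile of S = -1272.4

Since a = -9 < 0 the transformation is decreasing, reversing order: the 5th percentile of S corresponds to the 95th percentile of W.
So P_{5}(S) = a·P_{95}(W) + b = (-9)·143.6 + 20 = -1272.4.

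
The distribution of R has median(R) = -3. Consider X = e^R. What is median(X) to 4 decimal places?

median(X) = 0.0498

e^R is monotone on this domain, so median(X) = exp(-3) ≈ 0.0498.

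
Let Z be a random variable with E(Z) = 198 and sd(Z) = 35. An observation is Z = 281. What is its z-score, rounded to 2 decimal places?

z = 2.37

z = (Z − E(Z)) / sd(Z) = (281 − 198) / 35 ≈ 2.37.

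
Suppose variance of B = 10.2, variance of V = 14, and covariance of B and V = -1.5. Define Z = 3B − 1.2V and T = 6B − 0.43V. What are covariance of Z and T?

covariance of Z and T = 203.559

By bilinearity, covariance of Z and T = ac·variance of B + bd·variance of V + (ad+bc)·covariance of B and V, with a=3, b=-1.2, c=6, d=-0.43.
ac·variance of B = 3·6·10.2 = 183.6
bd·variance of V = (-1.2)·(-0.43)·14 = 7.224
(ad+bc)·covariance of B and V = (-8.49)·(-1.5) = 12.735
covariance of Z and T = 183.6 + 7.224 + 12.735 = 203.559.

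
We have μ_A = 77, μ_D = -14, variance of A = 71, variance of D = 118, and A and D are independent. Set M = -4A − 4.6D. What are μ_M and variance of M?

μ_M = -243.6, variance of M = 3632.88

μ_M = (-4)·μ_A + (-4.6)·μ_D = (-4)·77 + (-4.6)·(-14) = -243.6.
variance of M = a²·variance of A + b²·variance of D + 2ab·Cov[A, D] with a = -4, b = -4.6.
Independence gives Cov[A, D] = 0.
= (-4)²·71 + (-4.6)²·118 + 2·(-4)·(-4.6)·0
= 1136 + 2496.88 + 0 = 3632.88.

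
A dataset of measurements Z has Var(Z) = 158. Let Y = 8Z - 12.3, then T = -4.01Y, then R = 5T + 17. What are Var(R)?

Var(R) = 4065049.28

Var(Y) = 8²·158 = 10112.
Var(T) = (-4.01)²·10112 = 162601.9712.
Var(R) = 5²·162601.9712 = 4065049.28.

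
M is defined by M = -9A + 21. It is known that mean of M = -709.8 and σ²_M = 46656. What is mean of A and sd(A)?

mean of A = 81.2, sd(A) = 24

From M = -9A + 21: mean of M = a·mean of A + b, so mean of A = (mean of M − b)/a = (-709.8 − 21)/(-9) = 81.2.
sd(M) = √46656 = 216.
sd(M) = |a|·sd(A), so sd(A) = 216/|-9| = 24.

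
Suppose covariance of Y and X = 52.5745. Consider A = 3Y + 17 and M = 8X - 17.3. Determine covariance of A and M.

covariance of A and M = a·c·covariance of Y and X = 3·8·52.5745 = 1261.788. Additive constants drop out.

covariance of A and M = 1261.788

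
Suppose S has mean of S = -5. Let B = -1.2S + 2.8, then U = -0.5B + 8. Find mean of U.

mean of B = (-1.2)·(-5) + 2.8 = 8.8.
mean of U = (-0.5)·8.8 + 8 = 3.6.

mean of U = 3.6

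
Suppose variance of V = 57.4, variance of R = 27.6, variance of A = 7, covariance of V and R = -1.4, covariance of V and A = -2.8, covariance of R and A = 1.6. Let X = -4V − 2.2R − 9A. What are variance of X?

variance of X = a²·variance of V + b²·variance of R + c²·variance of A + 2ab·covariance of V and R + 2ac·covariance of V and A + 2bc·covariance of R and A, with a = -4, b = -2.2, c = -9.
= 918.4 + 133.584 + 567 + (-24.64) + (-201.6) + 63.36
= 1456.104.

variance of X = 1456.104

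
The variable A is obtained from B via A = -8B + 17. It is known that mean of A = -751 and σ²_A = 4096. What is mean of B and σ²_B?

mean of B = 96, σ²_B = 64

From A = -8B + 17: mean of A = a·mean of B + b, so mean of B = (mean of A − b)/a = (-751 − 17)/(-8) = 96.
σ²_A = a²·σ²_B, so σ²_B = 4096/(-8)² = 64.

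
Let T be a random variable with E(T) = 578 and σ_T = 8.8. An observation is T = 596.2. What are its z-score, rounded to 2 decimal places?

z = 2.07

z = (T − E(T)) / σ_T = (596.2 − 578) / 8.8 ≈ 2.07.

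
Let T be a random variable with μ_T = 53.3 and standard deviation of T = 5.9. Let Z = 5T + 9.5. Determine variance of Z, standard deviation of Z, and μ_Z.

Z = 5T + 9.5 is linear with a = 5, b = 9.5.
variance of T = 5.9² = 34.81.
variance of Z = a²·variance of T = 5²·34.81 = 870.25 (the additive constant 9.5 does not affect variance).
standard deviation of Z = |a|·standard deviation of T = |5|·5.9 = 29.5.
μ_Z = a·μ_T + b = 5·53.3 + 9.5 = 276.

variance of Z = 870.25, standard deviation of Z = 29.5, μ_Z = 276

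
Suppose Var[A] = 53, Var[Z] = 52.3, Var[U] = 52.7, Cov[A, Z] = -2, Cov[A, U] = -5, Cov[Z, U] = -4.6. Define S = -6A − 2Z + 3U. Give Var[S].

Var[S] = 2778.7

Var[S] = a²·Var[A] + b²·Var[Z] + c²·Var[U] + 2ab·Cov[A, Z] + 2ac·Cov[A, U] + 2bc·Cov[Z, U], with a = -6, b = -2, c = 3.
= 1908 + 209.2 + 474.3 + (-48) + 180 + 55.2
= 2778.7.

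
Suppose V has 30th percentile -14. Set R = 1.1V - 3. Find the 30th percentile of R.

Since a = 1.1 > 0 the transformation is increasing, so the 30th percentile of R = a·(P_{30} of V) + b = 1.1·(-14) + (-3) = -18.4.

30th percentile of R = -18.4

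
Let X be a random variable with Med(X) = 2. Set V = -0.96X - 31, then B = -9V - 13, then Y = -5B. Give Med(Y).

Med(V) = (-0.96)·2 + (-31) = -32.92.
Med(B) = (-9)·(-32.92) + (-13) = 283.28.
Med(Y) = (-5)·283.28 = -1416.4.

Med(Y) = -1416.4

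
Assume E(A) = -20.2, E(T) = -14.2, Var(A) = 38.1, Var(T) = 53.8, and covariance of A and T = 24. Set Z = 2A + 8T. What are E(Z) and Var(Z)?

E(Z) = 2·E(A) + 8·E(T) = 2·(-20.2) + 8·(-14.2) = -154.
Var(Z) = a²·Var(A) + b²·Var(T) + 2ab·covariance of A and T with a = 2, b = 8.
= 2²·38.1 + 8²·53.8 + 2·2·8·24
= 152.4 + 3443.2 + 768 = 4363.6.

E(Z) = -154, Var(Z) = 4363.6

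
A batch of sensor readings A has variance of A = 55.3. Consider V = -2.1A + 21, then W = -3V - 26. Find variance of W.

variance of V = (-2.1)²·55.3 = 243.873.
variance of W = (-3)²·243.873 = 2194.857.

variance of W = 2194.857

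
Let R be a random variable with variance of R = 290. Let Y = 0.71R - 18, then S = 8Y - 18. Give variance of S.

variance of Y = 0.71²·290 = 146.189.
variance of S = 8²·146.189 = 9356.096.

variance of S = 9356.096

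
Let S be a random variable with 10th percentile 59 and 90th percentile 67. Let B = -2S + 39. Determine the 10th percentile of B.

Since a = -2 < 0 the transformation is decreasing, reversing order: the 10th percentile of B corresponds to the 90th percentile of S.
So P_{10}(B) = a·P_{90}(S) + b = (-2)·67 + 39 = -95.

10th percentile of B = -95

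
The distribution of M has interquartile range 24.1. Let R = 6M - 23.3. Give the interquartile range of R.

Under R = aM + b, IQR(R) = |a|·IQR(M) = |6|·24.1 = 144.6 (shifts cancel; spread scales by |a|).

IQR(R) = 144.6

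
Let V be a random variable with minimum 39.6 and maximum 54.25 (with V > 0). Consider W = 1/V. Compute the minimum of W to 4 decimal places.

min(W) = 0.0184

1/V is decreasing on this domain, so min(W) comes from max(V) = 54.25: min(W) = 1/(54.25) ≈ 0.0184.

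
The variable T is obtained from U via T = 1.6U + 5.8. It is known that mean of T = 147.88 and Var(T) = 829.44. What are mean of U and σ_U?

mean of U = 88.8, σ_U = 18

From T = 1.6U + 5.8: mean of T = a·mean of U + b, so mean of U = (mean of T − b)/a = (147.88 − 5.8)/1.6 = 88.8.
σ_T = √829.44 = 28.8.
σ_T = |a|·σ_U, so σ_U = 28.8/|1.6| = 18.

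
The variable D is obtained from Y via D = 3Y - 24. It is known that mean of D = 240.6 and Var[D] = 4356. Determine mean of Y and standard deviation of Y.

mean of Y = 88.2, standard deviation of Y = 22

From D = 3Y - 24: mean of D = a·mean of Y + b, so mean of Y = (mean of D − b)/a = (240.6 − (-24))/3 = 88.2.
standard deviation of D = √4356 = 66.
standard deviation of D = |a|·standard deviation of Y, so standard deviation of Y = 66/|3| = 22.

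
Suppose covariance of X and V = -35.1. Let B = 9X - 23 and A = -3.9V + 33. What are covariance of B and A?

covariance of B and A = a·c·covariance of X and V = 9·(-3.9)·(-35.1) = 1232.01. Additive constants drop out.

covariance of B and A = 1232.01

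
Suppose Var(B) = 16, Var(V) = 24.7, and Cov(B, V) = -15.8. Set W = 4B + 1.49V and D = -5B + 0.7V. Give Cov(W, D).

Cov(W, D) = -220.7679

By bilinearity, Cov(W, D) = ac·Var(B) + bd·Var(V) + (ad+bc)·Cov(B, V), with a=4, b=1.49, c=-5, d=0.7.
ac·Var(B) = 4·(-5)·16 = -320
bd·Var(V) = 1.49·0.7·24.7 = 25.7621
(ad+bc)·Cov(B, V) = (-4.65)·(-15.8) = 73.47
Cov(W, D) = -320 + 25.7621 + 73.47 = -220.7679.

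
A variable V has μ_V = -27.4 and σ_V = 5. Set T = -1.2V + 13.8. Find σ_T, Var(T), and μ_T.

T = -1.2V + 13.8 is linear with a = -1.2, b = 13.8.
σ_T = |a|·σ_V = |-1.2|·5 = 6.
Var(V) = 5² = 25.
Var(T) = a²·Var(V) = (-1.2)²·25 = 36 (the additive constant 13.8 does not affect variance).
μ_T = a·μ_V + b = (-1.2)·(-27.4) + 13.8 = 46.68.

σ_T = 6, Var(T) = 36, μ_T = 46.68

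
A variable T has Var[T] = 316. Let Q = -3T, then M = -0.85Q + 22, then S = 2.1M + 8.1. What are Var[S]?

Var[Q] = (-3)²·316 = 2844.
Var[M] = (-0.85)²·2844 = 2054.79.
Var[S] = 2.1²·2054.79 = 9061.6239.

Var[S] = 9061.6239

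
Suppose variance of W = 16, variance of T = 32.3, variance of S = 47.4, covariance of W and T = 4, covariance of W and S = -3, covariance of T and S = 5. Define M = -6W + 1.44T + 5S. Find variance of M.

variance of M = a²·variance of W + b²·variance of T + c²·variance of S + 2ab·covariance of W and T + 2ac·covariance of W and S + 2bc·covariance of T and S, with a = -6, b = 1.44, c = 5.
= 576 + 66.97728 + 1185 + (-69.12) + 180 + 72
= 2010.85728.

variance of M = 2010.85728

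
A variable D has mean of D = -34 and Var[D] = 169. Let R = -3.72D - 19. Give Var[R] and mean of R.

R = -3.72D - 19 is linear with a = -3.72, b = -19.
Var[R] = a²·Var[D] = (-3.72)²·169 = 2338.6896 (the additive constant -19 does not affect variance).
mean of R = a·mean of D + b = (-3.72)·(-34) + (-19) = 107.48.

Var[R] = 2338.6896, mean of R = 107.48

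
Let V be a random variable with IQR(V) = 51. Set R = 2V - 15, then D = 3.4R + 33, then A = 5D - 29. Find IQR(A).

IQR(R) = |2|·51 = 102.
IQR(D) = |3.4|·102 = 346.8.
IQR(A) = |5|·346.8 = 1734.

IQR(A) = 1734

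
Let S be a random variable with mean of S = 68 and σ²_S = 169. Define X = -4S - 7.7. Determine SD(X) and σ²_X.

SD(X) = 52, σ²_X = 2704

X = -4S - 7.7 is linear with a = -4, b = -7.7.
SD(S) = √169 = 13.
SD(X) = |a|·SD(S) = |-4|·13 = 52.
σ²_X = a²·σ²_S = (-4)²·169 = 2704 (the additive constant -7.7 does not affect variance).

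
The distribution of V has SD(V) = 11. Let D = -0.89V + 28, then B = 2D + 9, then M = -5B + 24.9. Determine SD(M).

SD(M) = 97.9

SD(D) = |-0.89|·11 = 9.79.
SD(B) = |2|·9.79 = 19.58.
SD(M) = |-5|·19.58 = 97.9.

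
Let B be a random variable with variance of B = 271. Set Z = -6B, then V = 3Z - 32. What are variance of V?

variance of Z = (-6)²·271 = 9756.
variance of V = 3²·9756 = 87804.

variance of V = 87804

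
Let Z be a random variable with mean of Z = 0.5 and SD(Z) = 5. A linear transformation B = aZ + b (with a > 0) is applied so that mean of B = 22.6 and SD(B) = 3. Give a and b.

a = 0.6, b = 22.3

SD(B) = a·SD(Z) (a > 0), so a = 3/5 = 0.6.
mean of B = a·mean of Z + b, so b = 22.6 − 0.6·0.5 = 22.3.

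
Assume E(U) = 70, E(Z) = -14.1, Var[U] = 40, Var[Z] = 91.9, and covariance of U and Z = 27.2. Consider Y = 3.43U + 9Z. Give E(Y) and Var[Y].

E(Y) = 3.43·E(U) + 9·E(Z) = 3.43·70 + 9·(-14.1) = 113.2.
Var[Y] = a²·Var[U] + b²·Var[Z] + 2ab·covariance of U and Z with a = 3.43, b = 9.
= 3.43²·40 + 9²·91.9 + 2·3.43·9·27.2
= 470.596 + 7443.9 + 1679.328 = 9593.824.

E(Y) = 113.2, Var[Y] = 9593.824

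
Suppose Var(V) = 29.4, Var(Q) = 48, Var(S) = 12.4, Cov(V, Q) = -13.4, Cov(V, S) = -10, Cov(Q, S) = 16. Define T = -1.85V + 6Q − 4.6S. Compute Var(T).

Var(T) = 1335.0855

Var(T) = a²·Var(V) + b²·Var(Q) + c²·Var(S) + 2ab·Cov(V, Q) + 2ac·Cov(V, S) + 2bc·Cov(Q, S), with a = -1.85, b = 6, c = -4.6.
= 100.6215 + 1728 + 262.384 + 297.48 + (-170.2) + (-883.2)
= 1335.0855.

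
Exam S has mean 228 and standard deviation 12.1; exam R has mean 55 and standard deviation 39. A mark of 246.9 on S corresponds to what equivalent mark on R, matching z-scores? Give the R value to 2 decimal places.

z = (246.9 − 228)/12.1 ≈ 1.562.
R = 55 + z·39 = 55 + (246.9 − 228)·39/12.1 ≈ 115.92.

R = 115.92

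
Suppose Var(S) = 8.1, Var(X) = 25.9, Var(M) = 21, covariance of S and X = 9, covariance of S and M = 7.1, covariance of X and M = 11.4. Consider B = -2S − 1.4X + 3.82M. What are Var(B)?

Var(B) = a²·Var(S) + b²·Var(X) + c²·Var(M) + 2ab·covariance of S and X + 2ac·covariance of S and M + 2bc·covariance of X and M, with a = -2, b = -1.4, c = 3.82.
= 32.4 + 50.764 + 306.4404 + 50.4 + (-108.488) + (-121.9344)
= 209.582.

Var(B) = 209.582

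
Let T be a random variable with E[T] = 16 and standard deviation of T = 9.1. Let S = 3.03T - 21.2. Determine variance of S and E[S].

S = 3.03T - 21.2 is linear with a = 3.03, b = -21.2.
variance of T = 9.1² = 82.81.
variance of S = a²·variance of T = 3.03²·82.81 = 760.270329 (the additive constant -21.2 does not affect variance).
E[S] = a·E[T] + b = 3.03·16 + (-21.2) = 27.28.

variance of S = 760.270329, E[S] = 27.28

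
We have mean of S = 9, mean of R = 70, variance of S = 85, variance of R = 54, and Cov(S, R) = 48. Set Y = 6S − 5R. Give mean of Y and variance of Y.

mean of Y = -296, variance of Y = 1530

mean of Y = 6·mean of S + (-5)·mean of R = 6·9 + (-5)·70 = -296.
variance of Y = a²·variance of S + b²·variance of R + 2ab·Cov(S, R) with a = 6, b = -5.
= 6²·85 + (-5)²·54 + 2·6·(-5)·48
= 3060 + 1350 + (-2880) = 1530.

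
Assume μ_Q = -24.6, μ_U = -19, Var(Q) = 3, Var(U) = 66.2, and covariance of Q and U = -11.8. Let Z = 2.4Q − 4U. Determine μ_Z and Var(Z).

μ_Z = 2.4·μ_Q + (-4)·μ_U = 2.4·(-24.6) + (-4)·(-19) = 16.96.
Var(Z) = a²·Var(Q) + b²·Var(U) + 2ab·covariance of Q and U with a = 2.4, b = -4.
= 2.4²·3 + (-4)²·66.2 + 2·2.4·(-4)·(-11.8)
= 17.28 + 1059.2 + 226.56 = 1303.04.

μ_Z = 16.96, Var(Z) = 1303.04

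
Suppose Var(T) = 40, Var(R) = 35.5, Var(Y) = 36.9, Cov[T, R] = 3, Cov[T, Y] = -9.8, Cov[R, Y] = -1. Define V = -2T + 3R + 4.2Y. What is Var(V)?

Var(V) = a²·Var(T) + b²·Var(R) + c²·Var(Y) + 2ab·Cov[T, R] + 2ac·Cov[T, Y] + 2bc·Cov[R, Y], with a = -2, b = 3, c = 4.2.
= 160 + 319.5 + 650.916 + (-36) + 164.64 + (-25.2)
= 1233.856.

Var(V) = 1233.856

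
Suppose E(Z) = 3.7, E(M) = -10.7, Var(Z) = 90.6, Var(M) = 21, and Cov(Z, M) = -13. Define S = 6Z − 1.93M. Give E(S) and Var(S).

E(S) = 6·E(Z) + (-1.93)·E(M) = 6·3.7 + (-1.93)·(-10.7) = 42.851.
Var(S) = a²·Var(Z) + b²·Var(M) + 2ab·Cov(Z, M) with a = 6, b = -1.93.
= 6²·90.6 + (-1.93)²·21 + 2·6·(-1.93)·(-13)
= 3261.6 + 78.2229 + 301.08 = 3640.9029.

E(S) = 42.851, Var(S) = 3640.9029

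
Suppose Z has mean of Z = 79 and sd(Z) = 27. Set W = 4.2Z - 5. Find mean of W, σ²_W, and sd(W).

W = 4.2Z - 5 is linear with a = 4.2, b = -5.
mean of W = a·mean of Z + b = 4.2·79 + (-5) = 326.8.
σ²_Z = 27² = 729.
σ²_W = a²·σ²_Z = 4.2²·729 = 12859.56 (the additive constant -5 does not affect variance).
sd(W) = |a|·sd(Z) = |4.2|·27 = 113.4.

mean of W = 326.8, σ²_W = 12859.56, sd(W) = 113.4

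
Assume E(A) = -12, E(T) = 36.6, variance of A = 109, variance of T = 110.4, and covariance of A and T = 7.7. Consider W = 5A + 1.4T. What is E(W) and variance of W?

E(W) = 5·E(A) + 1.4·E(T) = 5·(-12) + 1.4·36.6 = -8.76.
variance of W = a²·variance of A + b²·variance of T + 2ab·covariance of A and T with a = 5, b = 1.4.
= 5²·109 + 1.4²·110.4 + 2·5·1.4·7.7
= 2725 + 216.384 + 107.8 = 3049.184.

E(W) = -8.76, variance of W = 3049.184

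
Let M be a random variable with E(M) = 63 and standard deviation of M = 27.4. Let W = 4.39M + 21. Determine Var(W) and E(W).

Var(W) = 14468.721796, E(W) = 297.57

W = 4.39M + 21 is linear with a = 4.39, b = 21.
Var(M) = 27.4² = 750.76.
Var(W) = a²·Var(M) = 4.39²·750.76 = 14468.721796 (the additive constant 21 does not affect variance).
E(W) = a·E(M) + b = 4.39·63 + 21 = 297.57.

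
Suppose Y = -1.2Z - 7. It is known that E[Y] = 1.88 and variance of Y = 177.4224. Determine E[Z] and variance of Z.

From Y = -1.2Z - 7: E[Y] = a·E[Z] + b, so E[Z] = (E[Y] − b)/a = (1.88 − (-7))/(-1.2) = -7.4.
variance of Y = a²·variance of Z, so variance of Z = 177.4224/(-1.2)² = 123.21.

E[Z] = -7.4, variance of Z = 123.21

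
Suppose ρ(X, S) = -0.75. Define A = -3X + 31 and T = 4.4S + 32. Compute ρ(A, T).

ρ(A, T) = 0.75

Linear rescalings preserve |correlation|; the slopes -3 and 4.4 have opposite signs, so the correlation flips sign: ρ(A, T) = −ρ(X, S) = 0.75.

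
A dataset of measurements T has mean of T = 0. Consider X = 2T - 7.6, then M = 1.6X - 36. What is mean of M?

mean of X = 2·0 + (-7.6) = -7.6.
mean of M = 1.6·(-7.6) + (-36) = -48.16.

mean of M = -48.16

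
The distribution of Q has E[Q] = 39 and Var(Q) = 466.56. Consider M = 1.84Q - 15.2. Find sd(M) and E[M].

M = 1.84Q - 15.2 is linear with a = 1.84, b = -15.2.
sd(Q) = √466.56 = 21.6.
sd(M) = |a|·sd(Q) = |1.84|·21.6 = 39.744.
E[M] = a·E[Q] + b = 1.84·39 + (-15.2) = 56.56.

sd(M) = 39.744, E[M] = 56.56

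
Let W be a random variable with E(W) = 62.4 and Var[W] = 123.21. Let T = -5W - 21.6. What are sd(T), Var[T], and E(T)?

sd(T) = 55.5, Var[T] = 3080.25, E(T) = -333.6

T = -5W - 21.6 is linear with a = -5, b = -21.6.
sd(W) = √123.21 = 11.1.
sd(T) = |a|·sd(W) = |-5|·11.1 = 55.5.
Var[T] = a²·Var[W] = (-5)²·123.21 = 3080.25 (the additive constant -21.6 does not affect variance).
E(T) = a·E(W) + b = (-5)·62.4 + (-21.6) = -333.6.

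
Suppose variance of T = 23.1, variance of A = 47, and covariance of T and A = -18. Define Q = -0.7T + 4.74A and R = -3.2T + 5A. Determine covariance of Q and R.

By bilinearity, covariance of Q and R = ac·variance of T + bd·variance of A + (ad+bc)·covariance of T and A, with a=-0.7, b=4.74, c=-3.2, d=5.
ac·variance of T = (-0.7)·(-3.2)·23.1 = 51.744
bd·variance of A = 4.74·5·47 = 1113.9
(ad+bc)·covariance of T and A = (-18.668)·(-18) = 336.024
covariance of Q and R = 51.744 + 1113.9 + 336.024 = 1501.668.

covariance of Q and R = 1501.668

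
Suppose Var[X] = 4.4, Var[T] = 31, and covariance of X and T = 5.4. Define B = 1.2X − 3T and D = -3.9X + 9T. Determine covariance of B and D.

By bilinearity, covariance of B and D = ac·Var[X] + bd·Var[T] + (ad+bc)·covariance of X and T, with a=1.2, b=-3, c=-3.9, d=9.
ac·Var[X] = 1.2·(-3.9)·4.4 = -20.592
bd·Var[T] = (-3)·9·31 = -837
(ad+bc)·covariance of X and T = (22.5)·5.4 = 121.5
covariance of B and D = -20.592 + (-837) + 121.5 = -736.092.

covariance of B and D = -736.092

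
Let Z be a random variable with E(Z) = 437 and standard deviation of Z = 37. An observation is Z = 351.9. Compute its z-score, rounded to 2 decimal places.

z = (Z − E(Z)) / standard deviation of Z = (351.9 − 437) / 37 = -2.30.

z = -2.30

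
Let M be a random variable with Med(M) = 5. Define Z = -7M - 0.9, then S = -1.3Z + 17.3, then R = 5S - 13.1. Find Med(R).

Med(Z) = (-7)·5 + (-0.9) = -35.9.
Med(S) = (-1.3)·(-35.9) + 17.3 = 63.97.
Med(R) = 5·63.97 + (-13.1) = 306.75.

Med(R) = 306.75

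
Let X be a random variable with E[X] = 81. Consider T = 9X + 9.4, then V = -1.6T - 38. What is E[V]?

E[V] = -1219.44

E[T] = 9·81 + 9.4 = 738.4.
E[V] = (-1.6)·738.4 + (-38) = -1219.44.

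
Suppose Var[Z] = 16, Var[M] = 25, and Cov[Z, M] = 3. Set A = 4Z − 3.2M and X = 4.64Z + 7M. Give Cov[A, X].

Cov[A, X] = -223.584

By bilinearity, Cov[A, X] = ac·Var[Z] + bd·Var[M] + (ad+bc)·Cov[Z, M], with a=4, b=-3.2, c=4.64, d=7.
ac·Var[Z] = 4·4.64·16 = 296.96
bd·Var[M] = (-3.2)·7·25 = -560
(ad+bc)·Cov[Z, M] = (13.152)·3 = 39.456
Cov[A, X] = 296.96 + (-560) + 39.456 = -223.584.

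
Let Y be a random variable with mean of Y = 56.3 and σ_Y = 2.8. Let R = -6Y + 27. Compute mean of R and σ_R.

mean of R = -310.8, σ_R = 16.8

R = -6Y + 27 is linear with a = -6, b = 27.
mean of R = a·mean of Y + b = (-6)·56.3 + 27 = -310.8.
σ_R = |a|·σ_Y = |-6|·2.8 = 16.8.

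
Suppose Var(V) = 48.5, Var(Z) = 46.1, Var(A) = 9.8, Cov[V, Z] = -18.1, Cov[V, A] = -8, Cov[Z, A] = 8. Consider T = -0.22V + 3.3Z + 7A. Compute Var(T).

Var(T) = a²·Var(V) + b²·Var(Z) + c²·Var(A) + 2ab·Cov[V, Z] + 2ac·Cov[V, A] + 2bc·Cov[Z, A], with a = -0.22, b = 3.3, c = 7.
= 2.3474 + 502.029 + 480.2 + 26.2812 + 24.64 + 369.6
= 1405.0976.

Var(T) = 1405.0976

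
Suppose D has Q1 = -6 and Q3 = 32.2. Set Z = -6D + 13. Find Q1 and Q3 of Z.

a = -6 < 0 reverses order: Q1(Z) comes from Q3(D), Q3(Z) from Q1(D).
Q1(Z) = (-6)·32.2 + 13 = -180.2; Q3(Z) = (-6)·(-6) + 13 = 49.

Q1(Z) = -180.2, Q3(Z) = 49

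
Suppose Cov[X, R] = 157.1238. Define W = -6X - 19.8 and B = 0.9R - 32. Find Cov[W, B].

Cov[W, B] = a·c·Cov[X, R] = (-6)·0.9·157.1238 = -848.46852. Additive constants drop out.

Cov[W, B] = -848.46852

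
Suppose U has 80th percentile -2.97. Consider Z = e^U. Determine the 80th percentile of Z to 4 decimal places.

80th percentile of Z = 0.0513

e^U is increasing, so P_{80}(Z) = g(P_{80}(U)) ≈ 0.0513.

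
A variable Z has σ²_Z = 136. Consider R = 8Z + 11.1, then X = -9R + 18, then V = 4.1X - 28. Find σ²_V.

σ²_R = 8²·136 = 8704.
σ²_X = (-9)²·8704 = 705024.
σ²_V = 4.1²·705024 = 11851453.44.

σ²_V = 11851453.44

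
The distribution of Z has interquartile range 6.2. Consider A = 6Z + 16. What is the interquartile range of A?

IQR(A) = 37.2

Under A = aZ + b, IQR(A) = |a|·IQR(Z) = |6|·6.2 = 37.2 (shifts cancel; spread scales by |a|).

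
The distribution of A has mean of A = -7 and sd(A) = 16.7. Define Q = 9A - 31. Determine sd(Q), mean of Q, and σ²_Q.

sd(Q) = 150.3, mean of Q = -94, σ²_Q = 22590.09

Q = 9A - 31 is linear with a = 9, b = -31.
sd(Q) = |a|·sd(A) = |9|·16.7 = 150.3.
mean of Q = a·mean of A + b = 9·(-7) + (-31) = -94.
σ²_A = 16.7² = 278.89.
σ²_Q = a²·σ²_A = 9²·278.89 = 22590.09 (the additive constant -31 does not affect variance).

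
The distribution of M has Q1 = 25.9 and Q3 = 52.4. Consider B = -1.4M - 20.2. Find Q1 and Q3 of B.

a = -1.4 < 0 reverses order: Q1(B) comes from Q3(M), Q3(B) from Q1(M).
Q1(B) = (-1.4)·52.4 + (-20.2) = -93.56; Q3(B) = (-1.4)·25.9 + (-20.2) = -56.46.

Q1(B) = -93.56, Q3(B) = -56.46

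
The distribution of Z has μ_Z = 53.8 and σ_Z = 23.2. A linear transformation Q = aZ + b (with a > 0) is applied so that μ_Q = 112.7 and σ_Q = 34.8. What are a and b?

σ_Q = a·σ_Z (a > 0), so a = 34.8/23.2 = 1.5.
μ_Q = a·μ_Z + b, so b = 112.7 − 1.5·53.8 = 32.

a = 1.5, b = 32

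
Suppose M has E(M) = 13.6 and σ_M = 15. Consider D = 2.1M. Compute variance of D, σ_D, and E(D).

variance of D = 992.25, σ_D = 31.5, E(D) = 28.56

D = 2.1M is linear with a = 2.1, b = 0.
variance of M = 15² = 225.
variance of D = a²·variance of M = 2.1²·225 = 992.25.
σ_D = |a|·σ_M = |2.1|·15 = 31.5.
E(D) = a·E(M) + b = 2.1·13.6 = 28.56.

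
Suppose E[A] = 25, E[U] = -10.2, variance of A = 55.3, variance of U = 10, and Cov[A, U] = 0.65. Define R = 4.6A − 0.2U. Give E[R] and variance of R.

E[R] = 4.6·E[A] + (-0.2)·E[U] = 4.6·25 + (-0.2)·(-10.2) = 117.04.
variance of R = a²·variance of A + b²·variance of U + 2ab·Cov[A, U] with a = 4.6, b = -0.2.
= 4.6²·55.3 + (-0.2)²·10 + 2·4.6·(-0.2)·0.65
= 1170.148 + 0.4 + (-1.196) = 1169.352.

E[R] = 117.04, variance of R = 1169.352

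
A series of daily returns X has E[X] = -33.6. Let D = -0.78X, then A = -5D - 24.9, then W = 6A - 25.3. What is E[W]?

E[W] = -960.94

E[D] = (-0.78)·(-33.6) = 26.208.
E[A] = (-5)·26.208 + (-24.9) = -155.94.
E[W] = 6·(-155.94) + (-25.3) = -960.94.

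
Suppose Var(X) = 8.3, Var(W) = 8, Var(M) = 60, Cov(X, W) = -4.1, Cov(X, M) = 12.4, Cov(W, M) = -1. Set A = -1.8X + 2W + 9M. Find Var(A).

Var(A) = 4510.652

Var(A) = a²·Var(X) + b²·Var(W) + c²·Var(M) + 2ab·Cov(X, W) + 2ac·Cov(X, M) + 2bc·Cov(W, M), with a = -1.8, b = 2, c = 9.
= 26.892 + 32 + 4860 + 29.52 + (-401.76) + (-36)
= 4510.652.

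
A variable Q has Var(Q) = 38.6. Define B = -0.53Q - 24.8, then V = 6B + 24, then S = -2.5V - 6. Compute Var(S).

Var(B) = (-0.53)²·38.6 = 10.84274.
Var(V) = 6²·10.84274 = 390.33864.
Var(S) = (-2.5)²·390.33864 = 2439.6165.

Var(S) = 2439.6165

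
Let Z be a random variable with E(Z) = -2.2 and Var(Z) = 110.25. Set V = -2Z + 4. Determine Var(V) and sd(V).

Var(V) = 441, sd(V) = 21

V = -2Z + 4 is linear with a = -2, b = 4.
Var(V) = a²·Var(Z) = (-2)²·110.25 = 441 (the additive constant 4 does not affect variance).
sd(Z) = √110.25 = 10.5.
sd(V) = |a|·sd(Z) = |-2|·10.5 = 21.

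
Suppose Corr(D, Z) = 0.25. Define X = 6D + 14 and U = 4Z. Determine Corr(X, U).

Corr(X, U) = 0.25

Linear rescalings preserve correlation up to sign; here the slopes 6 and 4 have the same sign, so Corr(X, U) = Corr(D, Z) = 0.25.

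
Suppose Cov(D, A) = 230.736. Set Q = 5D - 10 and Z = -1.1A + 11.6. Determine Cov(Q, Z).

Cov(Q, Z) = a·c·Cov(D, A) = 5·(-1.1)·230.736 = -1269.048. Additive constants drop out.

Cov(Q, Z) = -1269.048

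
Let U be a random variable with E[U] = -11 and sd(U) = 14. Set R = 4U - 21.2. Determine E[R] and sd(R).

R = 4U - 21.2 is linear with a = 4, b = -21.2.
E[R] = a·E[U] + b = 4·(-11) + (-21.2) = -65.2.
sd(R) = |a|·sd(U) = |4|·14 = 56.

E[R] = -65.2, sd(R) = 56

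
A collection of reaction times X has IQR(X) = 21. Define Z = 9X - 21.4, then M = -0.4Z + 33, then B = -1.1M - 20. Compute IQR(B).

IQR(Z) = |9|·21 = 189.
IQR(M) = |-0.4|·189 = 75.6.
IQR(B) = |-1.1|·75.6 = 83.16.

IQR(B) = 83.16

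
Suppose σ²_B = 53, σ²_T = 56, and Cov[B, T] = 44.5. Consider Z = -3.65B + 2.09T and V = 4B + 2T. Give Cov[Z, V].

By bilinearity, Cov[Z, V] = ac·σ²_B + bd·σ²_T + (ad+bc)·Cov[B, T], with a=-3.65, b=2.09, c=4, d=2.
ac·σ²_B = (-3.65)·4·53 = -773.8
bd·σ²_T = 2.09·2·56 = 234.08
(ad+bc)·Cov[B, T] = (1.06)·44.5 = 47.17
Cov[Z, V] = -773.8 + 234.08 + 47.17 = -492.55.

Cov[Z, V] = -492.55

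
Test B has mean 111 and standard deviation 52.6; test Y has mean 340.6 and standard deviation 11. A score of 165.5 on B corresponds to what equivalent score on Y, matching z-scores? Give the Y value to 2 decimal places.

z = (165.5 − 111)/52.6 ≈ 1.0361.
Y = 340.6 + z·11 = 340.6 + (165.5 − 111)·11/52.6 ≈ 352.00.

Y = 352.00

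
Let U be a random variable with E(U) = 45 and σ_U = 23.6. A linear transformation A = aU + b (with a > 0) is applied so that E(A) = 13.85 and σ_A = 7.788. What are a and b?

σ_A = a·σ_U (a > 0), so a = 7.788/23.6 = 0.33.
E(A) = a·E(U) + b, so b = 13.85 − 0.33·45 = -1.

a = 0.33, b = -1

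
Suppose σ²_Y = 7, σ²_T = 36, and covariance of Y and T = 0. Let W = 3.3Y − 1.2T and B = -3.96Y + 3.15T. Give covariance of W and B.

covariance of W and B = -227.556

By bilinearity, covariance of W and B = ac·σ²_Y + bd·σ²_T + (ad+bc)·covariance of Y and T, with a=3.3, b=-1.2, c=-3.96, d=3.15.
ac·σ²_Y = 3.3·(-3.96)·7 = -91.476
bd·σ²_T = (-1.2)·3.15·36 = -136.08
(ad+bc)·covariance of Y and T = (15.147)·0 = 0
covariance of W and B = -91.476 + (-136.08) + 0 = -227.556.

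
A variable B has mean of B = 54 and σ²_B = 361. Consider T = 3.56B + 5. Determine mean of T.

mean of T = 197.24

T = 3.56B + 5 is linear with a = 3.56, b = 5.
mean of T = a·mean of B + b = 3.56·54 + 5 = 197.24.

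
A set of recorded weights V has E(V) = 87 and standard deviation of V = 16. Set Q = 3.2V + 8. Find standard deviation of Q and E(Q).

standard deviation of Q = 51.2, E(Q) = 286.4

Q = 3.2V + 8 is linear with a = 3.2, b = 8.
standard deviation of Q = |a|·standard deviation of V = |3.2|·16 = 51.2.
E(Q) = a·E(V) + b = 3.2·87 + 8 = 286.4.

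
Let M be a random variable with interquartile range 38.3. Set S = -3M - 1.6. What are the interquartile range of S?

IQR(S) = 114.9

Under S = aM + b, IQR(S) = |a|·IQR(M) = |-3|·38.3 = 114.9 (shifts cancel; spread scales by |a|).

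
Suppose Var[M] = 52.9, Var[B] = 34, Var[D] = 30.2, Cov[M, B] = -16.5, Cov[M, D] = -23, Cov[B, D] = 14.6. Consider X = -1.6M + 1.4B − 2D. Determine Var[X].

Var[X] = a²·Var[M] + b²·Var[B] + c²·Var[D] + 2ab·Cov[M, B] + 2ac·Cov[M, D] + 2bc·Cov[B, D], with a = -1.6, b = 1.4, c = -2.
= 135.424 + 66.64 + 120.8 + 73.92 + (-147.2) + (-81.76)
= 167.824.

Var[X] = 167.824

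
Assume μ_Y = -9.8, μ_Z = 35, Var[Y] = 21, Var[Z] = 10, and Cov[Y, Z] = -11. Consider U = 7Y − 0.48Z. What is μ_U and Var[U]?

μ_U = 7·μ_Y + (-0.48)·μ_Z = 7·(-9.8) + (-0.48)·35 = -85.4.
Var[U] = a²·Var[Y] + b²·Var[Z] + 2ab·Cov[Y, Z] with a = 7, b = -0.48.
= 7²·21 + (-0.48)²·10 + 2·7·(-0.48)·(-11)
= 1029 + 2.304 + 73.92 = 1105.224.

μ_U = -85.4, Var[U] = 1105.224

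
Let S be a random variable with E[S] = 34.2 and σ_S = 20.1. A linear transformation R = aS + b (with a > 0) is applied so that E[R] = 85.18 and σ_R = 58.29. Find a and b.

a = 2.9, b = -14

σ_R = a·σ_S (a > 0), so a = 58.29/20.1 = 2.9.
E[R] = a·E[S] + b, so b = 85.18 − 2.9·34.2 = -14.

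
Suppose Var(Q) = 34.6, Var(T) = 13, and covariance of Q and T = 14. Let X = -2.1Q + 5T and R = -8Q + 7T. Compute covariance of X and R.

By bilinearity, covariance of X and R = ac·Var(Q) + bd·Var(T) + (ad+bc)·covariance of Q and T, with a=-2.1, b=5, c=-8, d=7.
ac·Var(Q) = (-2.1)·(-8)·34.6 = 581.28
bd·Var(T) = 5·7·13 = 455
(ad+bc)·covariance of Q and T = (-54.7)·14 = -765.8
covariance of X and R = 581.28 + 455 + (-765.8) = 270.48.

covariance of X and R = 270.48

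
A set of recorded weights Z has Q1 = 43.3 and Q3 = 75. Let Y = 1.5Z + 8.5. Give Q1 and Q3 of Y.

Q1(Y) = 73.45, Q3(Y) = 121

a = 1.5 > 0: Q1(Y) = a·Q1(Z)+b = 73.45, Q3(Y) = a·Q3(Z)+b = 121.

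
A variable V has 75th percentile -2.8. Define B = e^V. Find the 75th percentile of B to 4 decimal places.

75th percentile of B = 0.0608

e^V is increasing, so P_{75}(B) = g(P_{75}(V)) ≈ 0.0608.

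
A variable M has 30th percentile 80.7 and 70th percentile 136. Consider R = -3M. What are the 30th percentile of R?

30th percentile of R = -408

Since a = -3 < 0 the transformation is decreasing, reversing order: the 30th percentile of R corresponds to the 70th percentile of M.
So P_{30}(R) = a·P_{70}(M) + b = (-3)·136 = -408.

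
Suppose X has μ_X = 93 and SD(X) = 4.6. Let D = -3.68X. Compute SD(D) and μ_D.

D = -3.68X is linear with a = -3.68, b = 0.
SD(D) = |a|·SD(X) = |-3.68|·4.6 = 16.928.
μ_D = a·μ_X + b = (-3.68)·93 = -342.24.

SD(D) = 16.928, μ_D = -342.24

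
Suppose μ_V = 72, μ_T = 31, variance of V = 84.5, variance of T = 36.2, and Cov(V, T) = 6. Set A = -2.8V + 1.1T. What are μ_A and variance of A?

μ_A = -167.5, variance of A = 669.322

μ_A = (-2.8)·μ_V + 1.1·μ_T = (-2.8)·72 + 1.1·31 = -167.5.
variance of A = a²·variance of V + b²·variance of T + 2ab·Cov(V, T) with a = -2.8, b = 1.1.
= (-2.8)²·84.5 + 1.1²·36.2 + 2·(-2.8)·1.1·6
= 662.48 + 43.802 + (-36.96) = 669.322.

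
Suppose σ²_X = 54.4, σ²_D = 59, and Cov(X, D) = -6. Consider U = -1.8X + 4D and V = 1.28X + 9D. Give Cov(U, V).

By bilinearity, Cov(U, V) = ac·σ²_X + bd·σ²_D + (ad+bc)·Cov(X, D), with a=-1.8, b=4, c=1.28, d=9.
ac·σ²_X = (-1.8)·1.28·54.4 = -125.3376
bd·σ²_D = 4·9·59 = 2124
(ad+bc)·Cov(X, D) = (-11.08)·(-6) = 66.48
Cov(U, V) = -125.3376 + 2124 + 66.48 = 2065.1424.

Cov(U, V) = 2065.1424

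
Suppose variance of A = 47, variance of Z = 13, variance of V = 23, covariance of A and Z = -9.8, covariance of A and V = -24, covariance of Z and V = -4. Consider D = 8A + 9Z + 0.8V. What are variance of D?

variance of D = 2299.72

variance of D = a²·variance of A + b²·variance of Z + c²·variance of V + 2ab·covariance of A and Z + 2ac·covariance of A and V + 2bc·covariance of Z and V, with a = 8, b = 9, c = 0.8.
= 3008 + 1053 + 14.72 + (-1411.2) + (-307.2) + (-57.6)
= 2299.72.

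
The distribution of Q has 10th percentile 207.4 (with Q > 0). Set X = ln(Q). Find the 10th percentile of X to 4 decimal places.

ln(Q) is increasing, so P_{10}(X) = g(P_{10}(Q)) ≈ 5.3346.

10th percentile of X = 5.3346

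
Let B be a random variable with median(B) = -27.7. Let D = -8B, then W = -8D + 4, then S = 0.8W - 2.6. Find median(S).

median(S) = -1417.64

median(D) = (-8)·(-27.7) = 221.6.
median(W) = (-8)·221.6 + 4 = -1768.8.
median(S) = 0.8·(-1768.8) + (-2.6) = -1417.64.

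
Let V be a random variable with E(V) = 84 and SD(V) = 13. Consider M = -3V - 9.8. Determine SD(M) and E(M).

M = -3V - 9.8 is linear with a = -3, b = -9.8.
SD(M) = |a|·SD(V) = |-3|·13 = 39.
E(M) = a·E(V) + b = (-3)·84 + (-9.8) = -261.8.

SD(M) = 39, E(M) = -261.8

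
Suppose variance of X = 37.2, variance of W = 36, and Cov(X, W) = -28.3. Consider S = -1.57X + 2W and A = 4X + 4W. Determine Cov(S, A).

By bilinearity, Cov(S, A) = ac·variance of X + bd·variance of W + (ad+bc)·Cov(X, W), with a=-1.57, b=2, c=4, d=4.
ac·variance of X = (-1.57)·4·37.2 = -233.616
bd·variance of W = 2·4·36 = 288
(ad+bc)·Cov(X, W) = (1.72)·(-28.3) = -48.676
Cov(S, A) = -233.616 + 288 + (-48.676) = 5.708.

Cov(S, A) = 5.708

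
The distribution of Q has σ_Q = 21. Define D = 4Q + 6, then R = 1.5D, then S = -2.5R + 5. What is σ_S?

σ_S = 315

σ_D = |4|·21 = 84.
σ_R = |1.5|·84 = 126.
σ_S = |-2.5|·126 = 315.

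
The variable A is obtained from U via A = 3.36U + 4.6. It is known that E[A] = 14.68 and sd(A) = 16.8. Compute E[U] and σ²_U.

E[U] = 3, σ²_U = 25

From A = 3.36U + 4.6: E[A] = a·E[U] + b, so E[U] = (E[A] − b)/a = (14.68 − 4.6)/3.36 = 3.
σ²_A = 16.8² = 282.24.
σ²_A = a²·σ²_U, so σ²_U = 282.24/3.36² = 25.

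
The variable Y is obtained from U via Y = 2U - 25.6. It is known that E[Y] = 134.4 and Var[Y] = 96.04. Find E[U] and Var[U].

E[U] = 80, Var[U] = 24.01

From Y = 2U - 25.6: E[Y] = a·E[U] + b, so E[U] = (E[Y] − b)/a = (134.4 − (-25.6))/2 = 80.
Var[Y] = a²·Var[U], so Var[U] = 96.04/2² = 24.01.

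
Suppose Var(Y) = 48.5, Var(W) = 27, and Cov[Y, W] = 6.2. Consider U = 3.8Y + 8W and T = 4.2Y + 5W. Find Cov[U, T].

Cov[U, T] = 2180.18

By bilinearity, Cov[U, T] = ac·Var(Y) + bd·Var(W) + (ad+bc)·Cov[Y, W], with a=3.8, b=8, c=4.2, d=5.
ac·Var(Y) = 3.8·4.2·48.5 = 774.06
bd·Var(W) = 8·5·27 = 1080
(ad+bc)·Cov[Y, W] = (52.6)·6.2 = 326.12
Cov[U, T] = 774.06 + 1080 + 326.12 = 2180.18.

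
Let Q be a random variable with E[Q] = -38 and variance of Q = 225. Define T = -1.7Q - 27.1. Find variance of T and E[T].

variance of T = 650.25, E[T] = 37.5

T = -1.7Q - 27.1 is linear with a = -1.7, b = -27.1.
variance of T = a²·variance of Q = (-1.7)²·225 = 650.25 (the additive constant -27.1 does not affect variance).
E[T] = a·E[Q] + b = (-1.7)·(-38) + (-27.1) = 37.5.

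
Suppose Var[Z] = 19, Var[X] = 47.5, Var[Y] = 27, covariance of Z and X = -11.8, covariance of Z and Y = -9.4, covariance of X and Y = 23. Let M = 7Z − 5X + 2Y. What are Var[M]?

Var[M] = 2329.3

Var[M] = a²·Var[Z] + b²·Var[X] + c²·Var[Y] + 2ab·covariance of Z and X + 2ac·covariance of Z and Y + 2bc·covariance of X and Y, with a = 7, b = -5, c = 2.
= 931 + 1187.5 + 108 + 826 + (-263.2) + (-460)
= 2329.3.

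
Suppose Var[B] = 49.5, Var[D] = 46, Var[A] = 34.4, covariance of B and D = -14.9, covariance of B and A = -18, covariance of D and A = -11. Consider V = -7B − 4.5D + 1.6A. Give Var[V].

Var[V] = a²·Var[B] + b²·Var[D] + c²·Var[A] + 2ab·covariance of B and D + 2ac·covariance of B and A + 2bc·covariance of D and A, with a = -7, b = -4.5, c = 1.6.
= 2425.5 + 931.5 + 88.064 + (-938.7) + 403.2 + 158.4
= 3067.964.

Var[V] = 3067.964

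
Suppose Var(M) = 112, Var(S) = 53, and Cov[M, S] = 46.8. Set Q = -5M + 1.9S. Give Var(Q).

Var(Q) = a²·Var(M) + b²·Var(S) + 2ab·Cov[M, S] with a = -5, b = 1.9.
= (-5)²·112 + 1.9²·53 + 2·(-5)·1.9·46.8
= 2800 + 191.33 + (-889.2) = 2102.13.

Var(Q) = 2102.13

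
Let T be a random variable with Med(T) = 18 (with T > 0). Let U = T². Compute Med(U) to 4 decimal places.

T² is monotone on this domain, so Med(U) = square(18) = 324.

Med(U) = 324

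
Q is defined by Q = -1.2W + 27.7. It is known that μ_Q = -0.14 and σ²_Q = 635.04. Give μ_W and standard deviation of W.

μ_W = 23.2, standard deviation of W = 21

From Q = -1.2W + 27.7: μ_Q = a·μ_W + b, so μ_W = (μ_Q − b)/a = (-0.14 − 27.7)/(-1.2) = 23.2.
standard deviation of Q = √635.04 = 25.2.
standard deviation of Q = |a|·standard deviation of W, so standard deviation of W = 25.2/|-1.2| = 21.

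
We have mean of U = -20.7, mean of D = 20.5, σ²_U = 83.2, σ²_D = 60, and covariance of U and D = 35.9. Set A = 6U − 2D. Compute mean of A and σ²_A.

mean of A = 6·mean of U + (-2)·mean of D = 6·(-20.7) + (-2)·20.5 = -165.2.
σ²_A = a²·σ²_U + b²·σ²_D + 2ab·covariance of U and D with a = 6, b = -2.
= 6²·83.2 + (-2)²·60 + 2·6·(-2)·35.9
= 2995.2 + 240 + (-861.6) = 2373.6.

mean of A = -165.2, σ²_A = 2373.6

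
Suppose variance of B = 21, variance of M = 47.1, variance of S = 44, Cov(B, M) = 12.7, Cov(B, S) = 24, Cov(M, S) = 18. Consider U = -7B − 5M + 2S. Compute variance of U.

variance of U = 2239.5

variance of U = a²·variance of B + b²·variance of M + c²·variance of S + 2ab·Cov(B, M) + 2ac·Cov(B, S) + 2bc·Cov(M, S), with a = -7, b = -5, c = 2.
= 1029 + 1177.5 + 176 + 889 + (-672) + (-360)
= 2239.5.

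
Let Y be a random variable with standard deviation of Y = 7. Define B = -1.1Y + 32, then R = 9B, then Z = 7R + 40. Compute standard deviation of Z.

standard deviation of Z = 485.1

standard deviation of B = |-1.1|·7 = 7.7.
standard deviation of R = |9|·7.7 = 69.3.
standard deviation of Z = |7|·69.3 = 485.1.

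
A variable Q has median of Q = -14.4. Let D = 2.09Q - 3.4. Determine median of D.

A linear map preserves order up to sign, so median of D = a·median of Q + b = 2.09·(-14.4) + (-3.4) = -33.496.

median of D = -33.496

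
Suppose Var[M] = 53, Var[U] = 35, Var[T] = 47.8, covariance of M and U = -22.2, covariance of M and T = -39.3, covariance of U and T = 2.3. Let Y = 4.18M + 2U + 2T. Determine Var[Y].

Var[Y] = 247.3572

Var[Y] = a²·Var[M] + b²·Var[U] + c²·Var[T] + 2ab·covariance of M and U + 2ac·covariance of M and T + 2bc·covariance of U and T, with a = 4.18, b = 2, c = 2.
= 926.0372 + 140 + 191.2 + (-371.184) + (-657.096) + 18.4
= 247.3572.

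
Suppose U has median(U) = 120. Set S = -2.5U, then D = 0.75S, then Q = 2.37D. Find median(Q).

median(S) = (-2.5)·120 = -300.
median(D) = 0.75·(-300) = -225.
median(Q) = 2.37·(-225) = -533.25.

median(Q) = -533.25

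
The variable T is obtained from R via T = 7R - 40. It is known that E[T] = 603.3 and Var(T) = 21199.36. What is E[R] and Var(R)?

E[R] = 91.9, Var(R) = 432.64

From T = 7R - 40: E[T] = a·E[R] + b, so E[R] = (E[T] − b)/a = (603.3 − (-40))/7 = 91.9.
Var(T) = a²·Var(R), so Var(R) = 21199.36/7² = 432.64.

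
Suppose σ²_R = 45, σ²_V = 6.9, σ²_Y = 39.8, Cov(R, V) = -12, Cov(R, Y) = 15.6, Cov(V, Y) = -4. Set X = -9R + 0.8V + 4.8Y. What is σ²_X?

σ²_X = a²·σ²_R + b²·σ²_V + c²·σ²_Y + 2ab·Cov(R, V) + 2ac·Cov(R, Y) + 2bc·Cov(V, Y), with a = -9, b = 0.8, c = 4.8.
= 3645 + 4.416 + 916.992 + 172.8 + (-1347.84) + (-30.72)
= 3360.648.

σ²_X = 3360.648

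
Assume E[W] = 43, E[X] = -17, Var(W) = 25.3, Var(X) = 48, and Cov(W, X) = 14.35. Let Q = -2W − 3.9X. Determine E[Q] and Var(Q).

E[Q] = (-2)·E[W] + (-3.9)·E[X] = (-2)·43 + (-3.9)·(-17) = -19.7.
Var(Q) = a²·Var(W) + b²·Var(X) + 2ab·Cov(W, X) with a = -2, b = -3.9.
= (-2)²·25.3 + (-3.9)²·48 + 2·(-2)·(-3.9)·14.35
= 101.2 + 730.08 + 223.86 = 1055.14.

E[Q] = -19.7, Var(Q) = 1055.14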